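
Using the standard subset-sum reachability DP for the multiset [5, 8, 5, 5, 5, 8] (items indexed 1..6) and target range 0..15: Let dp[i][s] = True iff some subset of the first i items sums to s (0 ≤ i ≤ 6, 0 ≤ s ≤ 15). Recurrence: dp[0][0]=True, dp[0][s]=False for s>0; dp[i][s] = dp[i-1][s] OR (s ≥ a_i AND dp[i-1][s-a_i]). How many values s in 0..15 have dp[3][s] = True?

5

i\s   0   1   2   3   4   5   6   7   8   9  10  11  12  13  14  15
  0   T   F   F   F   F   F   F   F   F   F   F   F   F   F   F   F
  1   T   F   F   F   F   T   F   F   F   F   F   F   F   F   F   F
  2   T   F   F   F   F   T   F   F   T   F   F   F   F   T   F   F
  3   T   F   F   F   F   T   F   F   T   F   T   F   F   T   F   F
  4   T   F   F   F   F   T   F   F   T   F   T   F   F   T   F   T
  5   T   F   F   F   F   T   F   F   T   F   T   F   F   T   F   T
  6   T   F   F   F   F   T   F   F   T   F   T   F   F   T   F   T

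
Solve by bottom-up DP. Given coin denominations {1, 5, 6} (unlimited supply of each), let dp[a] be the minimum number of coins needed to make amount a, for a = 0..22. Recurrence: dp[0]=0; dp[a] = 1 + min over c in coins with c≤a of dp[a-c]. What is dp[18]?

3

 a  0  1  2  3  4  5  6  7  8  9 10 11 12 13 14 15 16 17 18 19 20 21 22
dp  0  1  2  3  4  1  1  2  3  4  2  2  2  3  4  3  3  3  3  4  4  4  4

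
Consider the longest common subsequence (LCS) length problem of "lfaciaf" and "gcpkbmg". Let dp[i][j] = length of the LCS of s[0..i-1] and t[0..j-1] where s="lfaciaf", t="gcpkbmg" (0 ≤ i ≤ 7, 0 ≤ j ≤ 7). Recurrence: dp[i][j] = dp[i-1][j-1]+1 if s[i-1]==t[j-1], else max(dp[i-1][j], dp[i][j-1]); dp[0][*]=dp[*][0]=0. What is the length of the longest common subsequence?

1

   ''  g  c  p  k  b  m  g
''  0  0  0  0  0  0  0  0
 l  0  0  0  0  0  0  0  0
 f  0  0  0  0  0  0  0  0
 a  0  0  0  0  0  0  0  0
 c  0  0  1  1  1  1  1  1
 i  0  0  1  1  1  1  1  1
 a  0  0  1  1  1  1  1  1
 f  0  0  1  1  1  1  1  1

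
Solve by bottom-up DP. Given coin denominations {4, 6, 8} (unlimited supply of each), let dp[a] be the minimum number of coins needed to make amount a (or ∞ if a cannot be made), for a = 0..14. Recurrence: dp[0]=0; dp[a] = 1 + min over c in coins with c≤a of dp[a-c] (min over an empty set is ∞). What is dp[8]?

 a  0  1  2  3  4  5  6  7  8  9 10 11 12 13 14
dp  0  -  -  -  1  -  1  -  1  -  2  -  2  -  2
(- denotes ∞ / unreachable)

1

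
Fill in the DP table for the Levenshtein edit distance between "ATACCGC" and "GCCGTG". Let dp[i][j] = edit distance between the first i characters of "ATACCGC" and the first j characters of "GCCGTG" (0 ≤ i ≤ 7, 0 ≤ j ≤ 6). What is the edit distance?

   ''  G  C  C  G  T  G
''  0  1  2  3  4  5  6
 A  1  1  2  3  4  5  6
 T  2  2  2  3  4  4  5
 A  3  3  3  3  4  5  5
 C  4  4  3  3  4  5  6
 C  5  5  4  3  4  5  6
 G  6  5  5  4  3  4  5
 C  7  6  5  5  4  4  5

5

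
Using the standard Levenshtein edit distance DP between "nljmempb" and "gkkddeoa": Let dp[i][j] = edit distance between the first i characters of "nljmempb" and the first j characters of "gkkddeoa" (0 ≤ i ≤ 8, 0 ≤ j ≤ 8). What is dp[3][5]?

   ''  g  k  k  d  d  e  o  a
''  0  1  2  3  4  5  6  7  8
 n  1  1  2  3  4  5  6  7  8
 l  2  2  2  3  4  5  6  7  8
 j  3  3  3  3  4  5  6  7  8
 m  4  4  4  4  4  5  6  7  8
 e  5  5  5  5  5  5  5  6  7
 m  6  6  6  6  6  6  6  6  7
 p  7  7  7  7  7  7  7  7  7
 b  8  8  8  8  8  8  8  8  8

5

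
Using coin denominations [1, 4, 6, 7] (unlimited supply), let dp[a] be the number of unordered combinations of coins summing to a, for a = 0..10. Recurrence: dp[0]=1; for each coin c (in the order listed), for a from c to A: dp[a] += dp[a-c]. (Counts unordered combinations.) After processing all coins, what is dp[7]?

4

after  coin     0     1     2     3     4     5     6     7     8     9    10
          1     1     1     1     1     1     1     1     1     1     1     1
          4     1     1     1     1     2     2     2     2     3     3     3
          6     1     1     1     1     2     2     3     3     4     4     5
          7     1     1     1     1     2     2     3     4     5     5     6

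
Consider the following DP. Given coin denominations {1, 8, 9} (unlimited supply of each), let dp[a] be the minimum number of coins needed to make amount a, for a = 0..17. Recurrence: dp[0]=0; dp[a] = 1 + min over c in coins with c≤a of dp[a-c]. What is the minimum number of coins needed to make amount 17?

 a  0  1  2  3  4  5  6  7  8  9 10 11 12 13 14 15 16 17
dp  0  1  2  3  4  5  6  7  1  1  2  3  4  5  6  7  2  2

2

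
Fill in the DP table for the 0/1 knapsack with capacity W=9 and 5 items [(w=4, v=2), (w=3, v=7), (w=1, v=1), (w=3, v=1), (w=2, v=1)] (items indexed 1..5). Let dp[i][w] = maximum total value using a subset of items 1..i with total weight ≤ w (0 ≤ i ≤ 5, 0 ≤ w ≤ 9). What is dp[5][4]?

i\w   0   1   2   3   4   5   6   7   8   9
  0   0   0   0   0   0   0   0   0   0   0
  1   0   0   0   0   2   2   2   2   2   2
  2   0   0   0   7   7   7   7   9   9   9
  3   0   1   1   7   8   8   8   9  10  10
  4   0   1   1   7   8   8   8   9  10  10
  5   0   1   1   7   8   8   9   9  10  10

8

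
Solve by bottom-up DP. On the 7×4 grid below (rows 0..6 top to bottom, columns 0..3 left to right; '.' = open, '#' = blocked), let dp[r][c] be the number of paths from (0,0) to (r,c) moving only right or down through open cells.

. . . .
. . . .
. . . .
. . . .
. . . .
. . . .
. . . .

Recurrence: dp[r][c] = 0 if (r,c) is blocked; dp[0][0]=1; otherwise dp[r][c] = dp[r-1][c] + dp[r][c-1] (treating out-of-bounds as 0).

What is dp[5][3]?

56

r\c   0   1   2   3
  0   1   1   1   1
  1   1   2   3   4
  2   1   3   6  10
  3   1   4  10  20
  4   1   5  15  35
  5   1   6  21  56
  6   1   7  28  84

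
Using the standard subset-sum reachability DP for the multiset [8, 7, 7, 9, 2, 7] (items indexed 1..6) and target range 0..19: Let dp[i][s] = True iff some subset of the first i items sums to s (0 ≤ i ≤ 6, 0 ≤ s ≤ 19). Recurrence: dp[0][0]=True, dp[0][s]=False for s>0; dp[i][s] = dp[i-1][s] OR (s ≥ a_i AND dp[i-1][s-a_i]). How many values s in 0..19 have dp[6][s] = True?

i\s   0   1   2   3   4   5   6   7   8   9  10  11  12  13  14  15  16  17  18  19
  0   T   F   F   F   F   F   F   F   F   F   F   F   F   F   F   F   F   F   F   F
  1   T   F   F   F   F   F   F   F   T   F   F   F   F   F   F   F   F   F   F   F
  2   T   F   F   F   F   F   F   T   T   F   F   F   F   F   F   T   F   F   F   F
  3   T   F   F   F   F   F   F   T   T   F   F   F   F   F   T   T   F   F   F   F
  4   T   F   F   F   F   F   F   T   T   T   F   F   F   F   T   T   T   T   F   F
  5   T   F   T   F   F   F   F   T   T   T   T   T   F   F   T   T   T   T   T   T
  6   T   F   T   F   F   F   F   T   T   T   T   T   F   F   T   T   T   T   T   T

13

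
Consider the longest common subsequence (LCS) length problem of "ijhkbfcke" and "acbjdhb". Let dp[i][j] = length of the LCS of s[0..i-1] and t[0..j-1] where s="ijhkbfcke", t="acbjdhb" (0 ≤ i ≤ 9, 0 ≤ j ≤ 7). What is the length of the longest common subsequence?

   ''  a  c  b  j  d  h  b
''  0  0  0  0  0  0  0  0
 i  0  0  0  0  0  0  0  0
 j  0  0  0  0  1  1  1  1
 h  0  0  0  0  1  1  2  2
 k  0  0  0  0  1  1  2  2
 b  0  0  0  1  1  1  2  3
 f  0  0  0  1  1  1  2  3
 c  0  0  1  1  1  1  2  3
 k  0  0  1  1  1  1  2  3
 e  0  0  1  1  1  1  2  3

3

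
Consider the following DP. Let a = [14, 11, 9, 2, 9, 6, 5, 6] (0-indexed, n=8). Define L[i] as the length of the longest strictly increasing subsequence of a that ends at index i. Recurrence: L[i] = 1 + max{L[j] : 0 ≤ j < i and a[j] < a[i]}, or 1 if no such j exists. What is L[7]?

   i    0    1    2    3    4    5    6    7
a[i]   14   11    9    2    9    6    5    6
L[i]    1    1    1    1    2    2    2    3

3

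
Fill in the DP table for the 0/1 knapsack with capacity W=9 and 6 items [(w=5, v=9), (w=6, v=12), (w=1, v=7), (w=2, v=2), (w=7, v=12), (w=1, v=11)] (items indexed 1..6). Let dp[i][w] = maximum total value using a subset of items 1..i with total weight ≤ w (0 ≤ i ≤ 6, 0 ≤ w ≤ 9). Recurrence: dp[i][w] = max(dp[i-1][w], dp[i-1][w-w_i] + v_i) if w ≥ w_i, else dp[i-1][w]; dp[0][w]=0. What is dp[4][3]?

9

i\w   0   1   2   3   4   5   6   7   8   9
  0   0   0   0   0   0   0   0   0   0   0
  1   0   0   0   0   0   9   9   9   9   9
  2   0   0   0   0   0   9  12  12  12  12
  3   0   7   7   7   7   9  16  19  19  19
  4   0   7   7   9   9   9  16  19  19  21
  5   0   7   7   9   9   9  16  19  19  21
  6   0  11  18  18  20  20  20  27  30  30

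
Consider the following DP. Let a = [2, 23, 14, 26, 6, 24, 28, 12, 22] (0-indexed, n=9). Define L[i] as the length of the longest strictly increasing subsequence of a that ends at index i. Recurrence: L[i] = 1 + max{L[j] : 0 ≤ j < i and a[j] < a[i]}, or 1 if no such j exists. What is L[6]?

   i    0    1    2    3    4    5    6    7    8
a[i]    2   23   14   26    6   24   28   12   22
L[i]    1    2    2    3    2    3    4    3    4

4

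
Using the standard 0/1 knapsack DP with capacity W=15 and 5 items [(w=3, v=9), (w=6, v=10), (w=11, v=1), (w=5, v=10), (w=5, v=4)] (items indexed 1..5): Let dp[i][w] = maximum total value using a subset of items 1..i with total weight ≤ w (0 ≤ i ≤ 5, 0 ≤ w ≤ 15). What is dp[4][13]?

i\w   0   1   2   3   4   5   6   7   8   9  10  11  12  13  14  15
  0   0   0   0   0   0   0   0   0   0   0   0   0   0   0   0   0
  1   0   0   0   9   9   9   9   9   9   9   9   9   9   9   9   9
  2   0   0   0   9   9   9  10  10  10  19  19  19  19  19  19  19
  3   0   0   0   9   9   9  10  10  10  19  19  19  19  19  19  19
  4   0   0   0   9   9  10  10  10  19  19  19  20  20  20  29  29
  5   0   0   0   9   9  10  10  10  19  19  19  20  20  23  29  29

20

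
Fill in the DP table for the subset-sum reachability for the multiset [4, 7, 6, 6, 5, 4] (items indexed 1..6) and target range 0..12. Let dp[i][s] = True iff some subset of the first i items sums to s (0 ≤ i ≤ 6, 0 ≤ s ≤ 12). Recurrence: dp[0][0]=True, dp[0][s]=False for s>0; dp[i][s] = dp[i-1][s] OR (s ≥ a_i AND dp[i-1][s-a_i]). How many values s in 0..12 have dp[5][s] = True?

9

i\s   0   1   2   3   4   5   6   7   8   9  10  11  12
  0   T   F   F   F   F   F   F   F   F   F   F   F   F
  1   T   F   F   F   T   F   F   F   F   F   F   F   F
  2   T   F   F   F   T   F   F   T   F   F   F   T   F
  3   T   F   F   F   T   F   T   T   F   F   T   T   F
  4   T   F   F   F   T   F   T   T   F   F   T   T   T
  5   T   F   F   F   T   T   T   T   F   T   T   T   T
  6   T   F   F   F   T   T   T   T   T   T   T   T   T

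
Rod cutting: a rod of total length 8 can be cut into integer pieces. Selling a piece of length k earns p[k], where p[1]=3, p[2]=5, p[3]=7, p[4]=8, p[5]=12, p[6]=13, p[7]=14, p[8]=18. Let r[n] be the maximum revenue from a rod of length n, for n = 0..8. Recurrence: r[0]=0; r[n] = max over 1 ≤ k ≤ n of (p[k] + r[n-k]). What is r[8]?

   n    0    1    2    3    4    5    6    7    8
r[n]    0    3    6    9   12   15   18   21   24

24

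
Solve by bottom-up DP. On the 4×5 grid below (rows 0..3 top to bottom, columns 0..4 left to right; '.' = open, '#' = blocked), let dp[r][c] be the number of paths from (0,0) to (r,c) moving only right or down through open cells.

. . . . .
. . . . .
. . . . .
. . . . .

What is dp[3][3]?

20

r\c   0   1   2   3   4
  0   1   1   1   1   1
  1   1   2   3   4   5
  2   1   3   6  10  15
  3   1   4  10  20  35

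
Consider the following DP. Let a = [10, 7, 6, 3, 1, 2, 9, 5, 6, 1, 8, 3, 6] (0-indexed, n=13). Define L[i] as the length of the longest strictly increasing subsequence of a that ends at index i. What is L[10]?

   i    0    1    2    3    4    5    6    7    8    9   10   11   12
a[i]   10    7    6    3    1    2    9    5    6    1    8    3    6
L[i]    1    1    1    1    1    2    3    3    4    1    5    3    4

5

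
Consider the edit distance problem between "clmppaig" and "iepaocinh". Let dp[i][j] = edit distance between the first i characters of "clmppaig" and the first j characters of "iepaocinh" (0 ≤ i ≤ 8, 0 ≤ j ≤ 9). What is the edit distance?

   ''  i  e  p  a  o  c  i  n  h
''  0  1  2  3  4  5  6  7  8  9
 c  1  1  2  3  4  5  5  6  7  8
 l  2  2  2  3  4  5  6  6  7  8
 m  3  3  3  3  4  5  6  7  7  8
 p  4  4  4  3  4  5  6  7  8  8
 p  5  5  5  4  4  5  6  7  8  9
 a  6  6  6  5  4  5  6  7  8  9
 i  7  6  7  6  5  5  6  6  7  8
 g  8  7  7  7  6  6  6  7  7  8

8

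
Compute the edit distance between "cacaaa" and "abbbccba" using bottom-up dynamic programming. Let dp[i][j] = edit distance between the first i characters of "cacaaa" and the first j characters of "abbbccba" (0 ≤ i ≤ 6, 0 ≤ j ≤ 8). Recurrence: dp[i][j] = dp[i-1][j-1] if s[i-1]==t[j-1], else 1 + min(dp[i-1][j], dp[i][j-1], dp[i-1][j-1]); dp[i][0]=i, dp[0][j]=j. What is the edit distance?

6

   ''  a  b  b  b  c  c  b  a
''  0  1  2  3  4  5  6  7  8
 c  1  1  2  3  4  4  5  6  7
 a  2  1  2  3  4  5  5  6  6
 c  3  2  2  3  4  4  5  6  7
 a  4  3  3  3  4  5  5  6  6
 a  5  4  4  4  4  5  6  6  6
 a  6  5  5  5  5  5  6  7  6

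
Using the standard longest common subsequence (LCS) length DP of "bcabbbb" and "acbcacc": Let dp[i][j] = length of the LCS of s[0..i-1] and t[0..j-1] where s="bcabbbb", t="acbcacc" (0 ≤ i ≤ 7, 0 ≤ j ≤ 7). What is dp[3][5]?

3

   ''  a  c  b  c  a  c  c
''  0  0  0  0  0  0  0  0
 b  0  0  0  1  1  1  1  1
 c  0  0  1  1  2  2  2  2
 a  0  1  1  1  2  3  3  3
 b  0  1  1  2  2  3  3  3
 b  0  1  1  2  2  3  3  3
 b  0  1  1  2  2  3  3  3
 b  0  1  1  2  2  3  3  3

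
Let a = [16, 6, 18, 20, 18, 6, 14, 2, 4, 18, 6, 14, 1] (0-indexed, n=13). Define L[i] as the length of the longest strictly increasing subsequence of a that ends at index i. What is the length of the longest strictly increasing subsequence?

   i    0    1    2    3    4    5    6    7    8    9   10   11   12
a[i]   16    6   18   20   18    6   14    2    4   18    6   14    1
L[i]    1    1    2    3    2    1    2    1    2    3    3    4    1

4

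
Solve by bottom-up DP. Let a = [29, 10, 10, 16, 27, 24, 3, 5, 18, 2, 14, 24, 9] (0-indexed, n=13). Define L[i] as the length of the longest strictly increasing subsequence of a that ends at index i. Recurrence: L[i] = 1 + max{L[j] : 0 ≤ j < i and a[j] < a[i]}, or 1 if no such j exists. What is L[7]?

   i    0    1    2    3    4    5    6    7    8    9   10   11   12
a[i]   29   10   10   16   27   24    3    5   18    2   14   24    9
L[i]    1    1    1    2    3    3    1    2    3    1    3    4    3

2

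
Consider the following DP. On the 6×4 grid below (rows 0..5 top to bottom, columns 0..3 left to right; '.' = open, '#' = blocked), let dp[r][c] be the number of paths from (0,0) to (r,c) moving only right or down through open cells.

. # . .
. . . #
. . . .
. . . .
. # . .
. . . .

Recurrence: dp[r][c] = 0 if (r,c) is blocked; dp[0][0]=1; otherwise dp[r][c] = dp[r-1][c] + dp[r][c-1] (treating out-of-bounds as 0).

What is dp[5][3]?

r\c   0   1   2   3
  0   1   0   0   0
  1   1   1   1   0
  2   1   2   3   3
  3   1   3   6   9
  4   1   0   6  15
  5   1   1   7  22

22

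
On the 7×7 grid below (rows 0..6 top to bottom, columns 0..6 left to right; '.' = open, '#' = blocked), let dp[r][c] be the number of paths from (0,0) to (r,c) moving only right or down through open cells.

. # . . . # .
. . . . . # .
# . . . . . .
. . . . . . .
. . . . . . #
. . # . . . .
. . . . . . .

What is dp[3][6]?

18

r\c   0   1   2   3   4   5   6
  0   1   0   0   0   0   0   0
  1   1   1   1   1   1   0   0
  2   0   1   2   3   4   4   4
  3   0   1   3   6  10  14  18
  4   0   1   4  10  20  34   0
  5   0   1   0  10  30  64  64
  6   0   1   1  11  41 105 169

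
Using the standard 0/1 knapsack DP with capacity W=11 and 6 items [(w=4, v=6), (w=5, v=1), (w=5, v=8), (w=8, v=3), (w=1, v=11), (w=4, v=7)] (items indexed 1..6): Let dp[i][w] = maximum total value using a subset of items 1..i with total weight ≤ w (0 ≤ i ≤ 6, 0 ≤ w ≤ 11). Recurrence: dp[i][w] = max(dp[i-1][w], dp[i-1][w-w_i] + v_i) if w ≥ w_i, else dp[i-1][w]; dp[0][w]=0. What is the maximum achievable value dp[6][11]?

i\w   0   1   2   3   4   5   6   7   8   9  10  11
  0   0   0   0   0   0   0   0   0   0   0   0   0
  1   0   0   0   0   6   6   6   6   6   6   6   6
  2   0   0   0   0   6   6   6   6   6   7   7   7
  3   0   0   0   0   6   8   8   8   8  14  14  14
  4   0   0   0   0   6   8   8   8   8  14  14  14
  5   0  11  11  11  11  17  19  19  19  19  25  25
  6   0  11  11  11  11  18  19  19  19  24  26  26

26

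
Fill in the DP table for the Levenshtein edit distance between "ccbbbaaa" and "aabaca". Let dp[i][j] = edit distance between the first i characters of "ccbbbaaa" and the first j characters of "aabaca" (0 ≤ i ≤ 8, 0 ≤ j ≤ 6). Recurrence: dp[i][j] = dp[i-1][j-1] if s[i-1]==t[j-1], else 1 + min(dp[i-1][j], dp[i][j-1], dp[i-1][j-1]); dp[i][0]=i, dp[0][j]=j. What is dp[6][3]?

5

   ''  a  a  b  a  c  a
''  0  1  2  3  4  5  6
 c  1  1  2  3  4  4  5
 c  2  2  2  3  4  4  5
 b  3  3  3  2  3  4  5
 b  4  4  4  3  3  4  5
 b  5  5  5  4  4  4  5
 a  6  5  5  5  4  5  4
 a  7  6  5  6  5  5  5
 a  8  7  6  6  6  6  5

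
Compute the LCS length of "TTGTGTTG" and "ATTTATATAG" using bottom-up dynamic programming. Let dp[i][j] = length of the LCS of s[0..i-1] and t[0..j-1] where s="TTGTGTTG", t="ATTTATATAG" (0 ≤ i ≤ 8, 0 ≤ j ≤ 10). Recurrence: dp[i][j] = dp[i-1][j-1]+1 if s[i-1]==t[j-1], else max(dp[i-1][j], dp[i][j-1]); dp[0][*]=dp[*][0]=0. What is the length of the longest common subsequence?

   ''  A  T  T  T  A  T  A  T  A  G
''  0  0  0  0  0  0  0  0  0  0  0
 T  0  0  1  1  1  1  1  1  1  1  1
 T  0  0  1  2  2  2  2  2  2  2  2
 G  0  0  1  2  2  2  2  2  2  2  3
 T  0  0  1  2  3  3  3  3  3  3  3
 G  0  0  1  2  3  3  3  3  3  3  4
 T  0  0  1  2  3  3  4  4  4  4  4
 T  0  0  1  2  3  3  4  4  5  5  5
 G  0  0  1  2  3  3  4  4  5  5  6

6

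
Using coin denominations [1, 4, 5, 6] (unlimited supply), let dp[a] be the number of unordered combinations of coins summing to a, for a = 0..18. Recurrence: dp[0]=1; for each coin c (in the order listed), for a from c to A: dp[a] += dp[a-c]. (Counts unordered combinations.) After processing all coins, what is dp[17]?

21

after  coin     0     1     2     3     4     5     6     7     8     9    10    11    12    13    14    15    16    17    18
          1     1     1     1     1     1     1     1     1     1     1     1     1     1     1     1     1     1     1     1
          4     1     1     1     1     2     2     2     2     3     3     3     3     4     4     4     4     5     5     5
          5     1     1     1     1     2     3     3     3     4     5     6     6     7     8     9    10    11    12    13
          6     1     1     1     1     2     3     4     4     5     6     8     9    11    12    14    16    19    21    24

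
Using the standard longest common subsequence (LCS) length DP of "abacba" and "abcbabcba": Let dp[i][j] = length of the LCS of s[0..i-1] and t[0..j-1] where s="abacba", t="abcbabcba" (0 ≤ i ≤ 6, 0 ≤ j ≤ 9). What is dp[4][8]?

4

   ''  a  b  c  b  a  b  c  b  a
''  0  0  0  0  0  0  0  0  0  0
 a  0  1  1  1  1  1  1  1  1  1
 b  0  1  2  2  2  2  2  2  2  2
 a  0  1  2  2  2  3  3  3  3  3
 c  0  1  2  3  3  3  3  4  4  4
 b  0  1  2  3  4  4  4  4  5  5
 a  0  1  2  3  4  5  5  5  5  6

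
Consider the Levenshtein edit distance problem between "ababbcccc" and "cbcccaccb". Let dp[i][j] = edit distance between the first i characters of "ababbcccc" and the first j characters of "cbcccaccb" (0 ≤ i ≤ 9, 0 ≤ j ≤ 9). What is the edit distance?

   ''  c  b  c  c  c  a  c  c  b
''  0  1  2  3  4  5  6  7  8  9
 a  1  1  2  3  4  5  5  6  7  8
 b  2  2  1  2  3  4  5  6  7  7
 a  3  3  2  2  3  4  4  5  6  7
 b  4  4  3  3  3  4  5  5  6  6
 b  5  5  4  4  4  4  5  6  6  6
 c  6  5  5  4  4  4  5  5  6  7
 c  7  6  6  5  4  4  5  5  5  6
 c  8  7  7  6  5  4  5  5  5  6
 c  9  8  8  7  6  5  5  5  5  6

6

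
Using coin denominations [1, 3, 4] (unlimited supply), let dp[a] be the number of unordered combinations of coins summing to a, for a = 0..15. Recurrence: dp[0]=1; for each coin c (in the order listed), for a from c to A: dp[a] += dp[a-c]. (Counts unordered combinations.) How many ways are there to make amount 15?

after  coin     0     1     2     3     4     5     6     7     8     9    10    11    12    13    14    15
          1     1     1     1     1     1     1     1     1     1     1     1     1     1     1     1     1
          3     1     1     1     2     2     2     3     3     3     4     4     4     5     5     5     6
          4     1     1     1     2     3     3     4     5     6     7     8     9    11    12    13    15

15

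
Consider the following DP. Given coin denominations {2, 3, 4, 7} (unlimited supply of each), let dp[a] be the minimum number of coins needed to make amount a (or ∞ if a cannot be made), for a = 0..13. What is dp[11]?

2

 a  0  1  2  3  4  5  6  7  8  9 10 11 12 13
dp  0  -  1  1  1  2  2  1  2  2  2  2  3  3
(- denotes ∞ / unreachable)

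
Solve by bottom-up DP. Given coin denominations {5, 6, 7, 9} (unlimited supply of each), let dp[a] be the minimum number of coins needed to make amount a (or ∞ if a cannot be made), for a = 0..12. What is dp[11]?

2

 a  0  1  2  3  4  5  6  7  8  9 10 11 12
dp  0  -  -  -  -  1  1  1  -  1  2  2  2
(- denotes ∞ / unreachable)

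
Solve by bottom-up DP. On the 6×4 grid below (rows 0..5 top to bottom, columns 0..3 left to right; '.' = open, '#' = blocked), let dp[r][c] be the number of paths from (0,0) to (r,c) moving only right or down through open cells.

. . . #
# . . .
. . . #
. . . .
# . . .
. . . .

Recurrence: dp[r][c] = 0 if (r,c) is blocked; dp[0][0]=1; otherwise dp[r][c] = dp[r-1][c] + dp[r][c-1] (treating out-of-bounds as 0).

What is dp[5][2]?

r\c   0   1   2   3
  0   1   1   1   0
  1   0   1   2   2
  2   0   1   3   0
  3   0   1   4   4
  4   0   1   5   9
  5   0   1   6  15

6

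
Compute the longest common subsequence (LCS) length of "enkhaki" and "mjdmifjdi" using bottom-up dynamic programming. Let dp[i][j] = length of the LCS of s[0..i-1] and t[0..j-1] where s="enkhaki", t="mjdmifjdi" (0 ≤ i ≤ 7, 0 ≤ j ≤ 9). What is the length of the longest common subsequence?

   ''  m  j  d  m  i  f  j  d  i
''  0  0  0  0  0  0  0  0  0  0
 e  0  0  0  0  0  0  0  0  0  0
 n  0  0  0  0  0  0  0  0  0  0
 k  0  0  0  0  0  0  0  0  0  0
 h  0  0  0  0  0  0  0  0  0  0
 a  0  0  0  0  0  0  0  0  0  0
 k  0  0  0  0  0  0  0  0  0  0
 i  0  0  0  0  0  1  1  1  1  1

1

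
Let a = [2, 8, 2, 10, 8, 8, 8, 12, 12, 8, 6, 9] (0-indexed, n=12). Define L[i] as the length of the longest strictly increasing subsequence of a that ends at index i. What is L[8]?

4

   i    0    1    2    3    4    5    6    7    8    9   10   11
a[i]    2    8    2   10    8    8    8   12   12    8    6    9
L[i]    1    2    1    3    2    2    2    4    4    2    2    3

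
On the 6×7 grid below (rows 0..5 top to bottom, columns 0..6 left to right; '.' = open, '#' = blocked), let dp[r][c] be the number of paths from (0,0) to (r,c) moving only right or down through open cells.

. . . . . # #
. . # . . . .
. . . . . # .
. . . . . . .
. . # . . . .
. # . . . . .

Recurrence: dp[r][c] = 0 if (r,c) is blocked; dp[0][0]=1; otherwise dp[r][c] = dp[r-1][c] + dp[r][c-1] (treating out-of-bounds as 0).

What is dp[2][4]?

r\c   0   1   2   3   4   5   6
  0   1   1   1   1   1   0   0
  1   1   2   0   1   2   2   2
  2   1   3   3   4   6   0   2
  3   1   4   7  11  17  17  19
  4   1   5   0  11  28  45  64
  5   1   0   0  11  39  84 148

6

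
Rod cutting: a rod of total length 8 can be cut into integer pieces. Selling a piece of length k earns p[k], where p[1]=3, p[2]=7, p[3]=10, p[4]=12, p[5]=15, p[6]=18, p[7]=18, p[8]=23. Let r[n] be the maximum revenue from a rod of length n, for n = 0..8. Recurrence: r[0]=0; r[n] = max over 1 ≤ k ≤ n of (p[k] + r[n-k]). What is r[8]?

28

   n    0    1    2    3    4    5    6    7    8
r[n]    0    3    7   10   14   17   21   24   28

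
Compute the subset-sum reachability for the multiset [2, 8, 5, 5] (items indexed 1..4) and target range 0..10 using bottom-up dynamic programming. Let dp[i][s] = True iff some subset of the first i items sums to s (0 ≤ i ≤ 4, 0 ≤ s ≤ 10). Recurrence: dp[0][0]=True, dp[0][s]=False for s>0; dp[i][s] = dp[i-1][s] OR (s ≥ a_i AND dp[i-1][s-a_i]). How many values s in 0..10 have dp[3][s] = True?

6

i\s   0   1   2   3   4   5   6   7   8   9  10
  0   T   F   F   F   F   F   F   F   F   F   F
  1   T   F   T   F   F   F   F   F   F   F   F
  2   T   F   T   F   F   F   F   F   T   F   T
  3   T   F   T   F   F   T   F   T   T   F   T
  4   T   F   T   F   F   T   F   T   T   F   T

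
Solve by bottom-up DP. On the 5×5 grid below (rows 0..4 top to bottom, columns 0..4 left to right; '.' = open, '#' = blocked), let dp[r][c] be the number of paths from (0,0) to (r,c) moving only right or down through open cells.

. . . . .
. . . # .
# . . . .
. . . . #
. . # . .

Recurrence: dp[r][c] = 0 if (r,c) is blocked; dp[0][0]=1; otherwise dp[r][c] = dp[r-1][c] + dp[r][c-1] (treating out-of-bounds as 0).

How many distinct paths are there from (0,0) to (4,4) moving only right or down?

r\c   0   1   2   3   4
  0   1   1   1   1   1
  1   1   2   3   0   1
  2   0   2   5   5   6
  3   0   2   7  12   0
  4   0   2   0  12  12

12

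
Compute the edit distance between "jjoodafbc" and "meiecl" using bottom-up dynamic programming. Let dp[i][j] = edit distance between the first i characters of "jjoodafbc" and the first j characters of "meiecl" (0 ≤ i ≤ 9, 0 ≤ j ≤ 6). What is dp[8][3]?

   ''  m  e  i  e  c  l
''  0  1  2  3  4  5  6
 j  1  1  2  3  4  5  6
 j  2  2  2  3  4  5  6
 o  3  3  3  3  4  5  6
 o  4  4  4  4  4  5  6
 d  5  5  5  5  5  5  6
 a  6  6  6  6  6  6  6
 f  7  7  7  7  7  7  7
 b  8  8  8  8  8  8  8
 c  9  9  9  9  9  8  9

8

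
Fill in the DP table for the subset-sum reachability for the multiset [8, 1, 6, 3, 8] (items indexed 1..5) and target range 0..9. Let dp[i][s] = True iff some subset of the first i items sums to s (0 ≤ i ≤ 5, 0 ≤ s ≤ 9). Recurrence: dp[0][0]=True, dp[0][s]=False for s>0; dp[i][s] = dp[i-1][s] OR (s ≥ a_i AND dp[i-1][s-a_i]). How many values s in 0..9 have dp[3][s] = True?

i\s   0   1   2   3   4   5   6   7   8   9
  0   T   F   F   F   F   F   F   F   F   F
  1   T   F   F   F   F   F   F   F   T   F
  2   T   T   F   F   F   F   F   F   T   T
  3   T   T   F   F   F   F   T   T   T   T
  4   T   T   F   T   T   F   T   T   T   T
  5   T   T   F   T   T   F   T   T   T   T

6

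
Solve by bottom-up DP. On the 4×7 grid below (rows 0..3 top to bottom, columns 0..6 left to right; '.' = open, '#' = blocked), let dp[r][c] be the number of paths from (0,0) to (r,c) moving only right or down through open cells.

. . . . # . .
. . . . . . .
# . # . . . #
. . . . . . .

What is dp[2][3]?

4

r\c   0   1   2   3   4   5   6
  0   1   1   1   1   0   0   0
  1   1   2   3   4   4   4   4
  2   0   2   0   4   8  12   0
  3   0   2   2   6  14  26  26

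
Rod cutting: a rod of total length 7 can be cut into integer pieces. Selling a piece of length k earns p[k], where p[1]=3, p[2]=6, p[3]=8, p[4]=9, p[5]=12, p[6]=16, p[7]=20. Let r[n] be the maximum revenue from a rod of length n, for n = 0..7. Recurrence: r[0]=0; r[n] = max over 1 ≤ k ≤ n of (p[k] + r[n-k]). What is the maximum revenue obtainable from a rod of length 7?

21

   n    0    1    2    3    4    5    6    7
r[n]    0    3    6    9   12   15   18   21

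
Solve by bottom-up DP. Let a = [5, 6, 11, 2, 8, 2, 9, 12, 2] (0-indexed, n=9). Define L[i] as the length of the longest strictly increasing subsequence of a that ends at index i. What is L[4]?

3

   i    0    1    2    3    4    5    6    7    8
a[i]    5    6   11    2    8    2    9   12    2
L[i]    1    2    3    1    3    1    4    5    1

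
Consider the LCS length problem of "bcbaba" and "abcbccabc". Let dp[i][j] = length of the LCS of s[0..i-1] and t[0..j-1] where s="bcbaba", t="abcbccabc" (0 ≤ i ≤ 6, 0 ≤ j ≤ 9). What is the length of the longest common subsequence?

   ''  a  b  c  b  c  c  a  b  c
''  0  0  0  0  0  0  0  0  0  0
 b  0  0  1  1  1  1  1  1  1  1
 c  0  0  1  2  2  2  2  2  2  2
 b  0  0  1  2  3  3  3  3  3  3
 a  0  1  1  2  3  3  3  4  4  4
 b  0  1  2  2  3  3  3  4  5  5
 a  0  1  2  2  3  3  3  4  5  5

5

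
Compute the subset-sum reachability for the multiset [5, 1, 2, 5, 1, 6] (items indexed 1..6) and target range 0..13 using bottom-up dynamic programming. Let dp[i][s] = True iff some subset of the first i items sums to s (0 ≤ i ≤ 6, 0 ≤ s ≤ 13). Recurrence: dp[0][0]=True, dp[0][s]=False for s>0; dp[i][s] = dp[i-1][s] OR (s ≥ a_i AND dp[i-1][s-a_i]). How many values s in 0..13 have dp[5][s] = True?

i\s   0   1   2   3   4   5   6   7   8   9  10  11  12  13
  0   T   F   F   F   F   F   F   F   F   F   F   F   F   F
  1   T   F   F   F   F   T   F   F   F   F   F   F   F   F
  2   T   T   F   F   F   T   T   F   F   F   F   F   F   F
  3   T   T   T   T   F   T   T   T   T   F   F   F   F   F
  4   T   T   T   T   F   T   T   T   T   F   T   T   T   T
  5   T   T   T   T   T   T   T   T   T   T   T   T   T   T
  6   T   T   T   T   T   T   T   T   T   T   T   T   T   T

14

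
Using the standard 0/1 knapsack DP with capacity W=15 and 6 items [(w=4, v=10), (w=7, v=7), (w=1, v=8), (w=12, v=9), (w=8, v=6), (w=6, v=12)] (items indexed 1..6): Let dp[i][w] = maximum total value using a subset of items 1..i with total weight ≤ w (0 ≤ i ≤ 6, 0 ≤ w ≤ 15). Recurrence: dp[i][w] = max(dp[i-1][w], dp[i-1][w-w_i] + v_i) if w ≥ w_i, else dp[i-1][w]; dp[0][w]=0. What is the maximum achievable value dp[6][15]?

30

i\w   0   1   2   3   4   5   6   7   8   9  10  11  12  13  14  15
  0   0   0   0   0   0   0   0   0   0   0   0   0   0   0   0   0
  1   0   0   0   0  10  10  10  10  10  10  10  10  10  10  10  10
  2   0   0   0   0  10  10  10  10  10  10  10  17  17  17  17  17
  3   0   8   8   8  10  18  18  18  18  18  18  18  25  25  25  25
  4   0   8   8   8  10  18  18  18  18  18  18  18  25  25  25  25
  5   0   8   8   8  10  18  18  18  18  18  18  18  25  25  25  25
  6   0   8   8   8  10  18  18  20  20  20  22  30  30  30  30  30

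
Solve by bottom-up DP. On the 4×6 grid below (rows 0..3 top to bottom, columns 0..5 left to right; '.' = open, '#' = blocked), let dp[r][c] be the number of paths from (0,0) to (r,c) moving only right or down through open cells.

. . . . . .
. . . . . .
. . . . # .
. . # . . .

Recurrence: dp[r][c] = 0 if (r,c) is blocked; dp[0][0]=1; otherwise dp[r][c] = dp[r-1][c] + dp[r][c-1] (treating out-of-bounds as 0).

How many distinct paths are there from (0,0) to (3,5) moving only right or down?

16

r\c   0   1   2   3   4   5
  0   1   1   1   1   1   1
  1   1   2   3   4   5   6
  2   1   3   6  10   0   6
  3   1   4   0  10  10  16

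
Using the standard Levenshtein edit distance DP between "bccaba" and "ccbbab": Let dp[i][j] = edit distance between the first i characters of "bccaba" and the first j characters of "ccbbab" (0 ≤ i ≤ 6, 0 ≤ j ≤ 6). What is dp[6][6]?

   ''  c  c  b  b  a  b
''  0  1  2  3  4  5  6
 b  1  1  2  2  3  4  5
 c  2  1  1  2  3  4  5
 c  3  2  1  2  3  4  5
 a  4  3  2  2  3  3  4
 b  5  4  3  2  2  3  3
 a  6  5  4  3  3  2  3

3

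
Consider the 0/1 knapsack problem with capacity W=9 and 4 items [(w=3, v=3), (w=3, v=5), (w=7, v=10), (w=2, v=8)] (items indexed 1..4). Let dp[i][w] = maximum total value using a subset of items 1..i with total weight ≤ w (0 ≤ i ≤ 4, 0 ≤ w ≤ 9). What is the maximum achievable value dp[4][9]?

i\w   0   1   2   3   4   5   6   7   8   9
  0   0   0   0   0   0   0   0   0   0   0
  1   0   0   0   3   3   3   3   3   3   3
  2   0   0   0   5   5   5   8   8   8   8
  3   0   0   0   5   5   5   8  10  10  10
  4   0   0   8   8   8  13  13  13  16  18

18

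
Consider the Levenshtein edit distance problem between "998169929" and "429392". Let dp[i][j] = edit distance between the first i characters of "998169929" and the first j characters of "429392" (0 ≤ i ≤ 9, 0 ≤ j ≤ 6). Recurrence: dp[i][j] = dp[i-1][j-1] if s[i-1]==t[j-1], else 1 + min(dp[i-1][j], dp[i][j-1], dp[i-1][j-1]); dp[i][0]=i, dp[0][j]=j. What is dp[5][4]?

5

   ''  4  2  9  3  9  2
''  0  1  2  3  4  5  6
 9  1  1  2  2  3  4  5
 9  2  2  2  2  3  3  4
 8  3  3  3  3  3  4  4
 1  4  4  4  4  4  4  5
 6  5  5  5  5  5  5  5
 9  6  6  6  5  6  5  6
 9  7  7  7  6  6  6  6
 2  8  8  7  7  7  7  6
 9  9  9  8  7  8  7  7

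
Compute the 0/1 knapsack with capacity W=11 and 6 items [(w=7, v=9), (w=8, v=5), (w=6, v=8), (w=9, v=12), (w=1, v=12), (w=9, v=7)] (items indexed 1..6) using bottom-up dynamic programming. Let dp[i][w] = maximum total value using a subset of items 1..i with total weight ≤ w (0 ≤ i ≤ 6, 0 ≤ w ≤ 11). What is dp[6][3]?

i\w   0   1   2   3   4   5   6   7   8   9  10  11
  0   0   0   0   0   0   0   0   0   0   0   0   0
  1   0   0   0   0   0   0   0   9   9   9   9   9
  2   0   0   0   0   0   0   0   9   9   9   9   9
  3   0   0   0   0   0   0   8   9   9   9   9   9
  4   0   0   0   0   0   0   8   9   9  12  12  12
  5   0  12  12  12  12  12  12  20  21  21  24  24
  6   0  12  12  12  12  12  12  20  21  21  24  24

12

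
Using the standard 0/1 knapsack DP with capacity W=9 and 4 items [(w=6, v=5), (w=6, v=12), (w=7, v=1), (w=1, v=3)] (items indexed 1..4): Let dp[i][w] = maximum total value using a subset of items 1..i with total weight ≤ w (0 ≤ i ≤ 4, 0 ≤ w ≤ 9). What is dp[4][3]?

i\w   0   1   2   3   4   5   6   7   8   9
  0   0   0   0   0   0   0   0   0   0   0
  1   0   0   0   0   0   0   5   5   5   5
  2   0   0   0   0   0   0  12  12  12  12
  3   0   0   0   0   0   0  12  12  12  12
  4   0   3   3   3   3   3  12  15  15  15

3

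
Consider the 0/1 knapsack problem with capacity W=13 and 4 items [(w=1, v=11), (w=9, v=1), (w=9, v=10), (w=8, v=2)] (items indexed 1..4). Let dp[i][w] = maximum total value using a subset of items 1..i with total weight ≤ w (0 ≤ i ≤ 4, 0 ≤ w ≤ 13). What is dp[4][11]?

21

i\w   0   1   2   3   4   5   6   7   8   9  10  11  12  13
  0   0   0   0   0   0   0   0   0   0   0   0   0   0   0
  1   0  11  11  11  11  11  11  11  11  11  11  11  11  11
  2   0  11  11  11  11  11  11  11  11  11  12  12  12  12
  3   0  11  11  11  11  11  11  11  11  11  21  21  21  21
  4   0  11  11  11  11  11  11  11  11  13  21  21  21  21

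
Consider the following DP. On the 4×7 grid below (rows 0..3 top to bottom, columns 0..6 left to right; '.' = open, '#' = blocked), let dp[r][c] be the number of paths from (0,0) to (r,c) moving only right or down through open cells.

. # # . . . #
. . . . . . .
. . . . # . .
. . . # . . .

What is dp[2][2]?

r\c   0   1   2   3   4   5   6
  0   1   0   0   0   0   0   0
  1   1   1   1   1   1   1   1
  2   1   2   3   4   0   1   2
  3   1   3   6   0   0   1   3

3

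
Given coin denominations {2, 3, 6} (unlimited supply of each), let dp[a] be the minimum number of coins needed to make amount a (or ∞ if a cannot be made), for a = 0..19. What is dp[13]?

4

 a  0  1  2  3  4  5  6  7  8  9 10 11 12 13 14 15 16 17 18 19
dp  0  -  1  1  2  2  1  3  2  2  3  3  2  4  3  3  4  4  3  5
(- denotes ∞ / unreachable)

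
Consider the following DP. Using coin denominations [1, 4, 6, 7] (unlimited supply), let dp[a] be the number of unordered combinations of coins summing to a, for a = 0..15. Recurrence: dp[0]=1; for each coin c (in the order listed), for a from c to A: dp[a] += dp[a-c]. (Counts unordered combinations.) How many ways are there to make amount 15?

after  coin     0     1     2     3     4     5     6     7     8     9    10    11    12    13    14    15
          1     1     1     1     1     1     1     1     1     1     1     1     1     1     1     1     1
          4     1     1     1     1     2     2     2     2     3     3     3     3     4     4     4     4
          6     1     1     1     1     2     2     3     3     4     4     5     5     7     7     8     8
          7     1     1     1     1     2     2     3     4     5     5     6     7     9    10    12    13

13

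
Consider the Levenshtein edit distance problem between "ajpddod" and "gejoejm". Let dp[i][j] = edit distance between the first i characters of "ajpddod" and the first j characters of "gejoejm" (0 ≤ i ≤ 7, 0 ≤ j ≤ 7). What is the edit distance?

7

   ''  g  e  j  o  e  j  m
''  0  1  2  3  4  5  6  7
 a  1  1  2  3  4  5  6  7
 j  2  2  2  2  3  4  5  6
 p  3  3  3  3  3  4  5  6
 d  4  4  4  4  4  4  5  6
 d  5  5  5  5  5  5  5  6
 o  6  6  6  6  5  6  6  6
 d  7  7  7  7  6  6  7  7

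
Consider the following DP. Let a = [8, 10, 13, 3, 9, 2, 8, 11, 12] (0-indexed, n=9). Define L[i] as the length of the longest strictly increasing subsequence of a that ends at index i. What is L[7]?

   i    0    1    2    3    4    5    6    7    8
a[i]    8   10   13    3    9    2    8   11   12
L[i]    1    2    3    1    2    1    2    3    4

3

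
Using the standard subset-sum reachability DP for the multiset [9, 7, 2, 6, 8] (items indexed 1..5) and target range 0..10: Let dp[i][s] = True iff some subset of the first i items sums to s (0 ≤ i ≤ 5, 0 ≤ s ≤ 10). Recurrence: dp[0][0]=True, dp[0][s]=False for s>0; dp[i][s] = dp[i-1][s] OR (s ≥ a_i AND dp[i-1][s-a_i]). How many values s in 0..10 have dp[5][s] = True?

i\s   0   1   2   3   4   5   6   7   8   9  10
  0   T   F   F   F   F   F   F   F   F   F   F
  1   T   F   F   F   F   F   F   F   F   T   F
  2   T   F   F   F   F   F   F   T   F   T   F
  3   T   F   T   F   F   F   F   T   F   T   F
  4   T   F   T   F   F   F   T   T   T   T   F
  5   T   F   T   F   F   F   T   T   T   T   T

7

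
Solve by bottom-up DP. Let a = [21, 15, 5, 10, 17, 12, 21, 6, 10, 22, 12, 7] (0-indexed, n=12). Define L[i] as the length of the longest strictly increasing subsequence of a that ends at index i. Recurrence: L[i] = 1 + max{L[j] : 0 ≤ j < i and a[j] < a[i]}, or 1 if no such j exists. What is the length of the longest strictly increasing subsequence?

5

   i    0    1    2    3    4    5    6    7    8    9   10   11
a[i]   21   15    5   10   17   12   21    6   10   22   12    7
L[i]    1    1    1    2    3    3    4    2    3    5    4    3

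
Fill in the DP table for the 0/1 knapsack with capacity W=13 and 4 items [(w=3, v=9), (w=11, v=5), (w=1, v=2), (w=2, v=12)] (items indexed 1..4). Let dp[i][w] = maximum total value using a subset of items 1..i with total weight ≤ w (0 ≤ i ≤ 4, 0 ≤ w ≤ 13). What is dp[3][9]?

i\w   0   1   2   3   4   5   6   7   8   9  10  11  12  13
  0   0   0   0   0   0   0   0   0   0   0   0   0   0   0
  1   0   0   0   9   9   9   9   9   9   9   9   9   9   9
  2   0   0   0   9   9   9   9   9   9   9   9   9   9   9
  3   0   2   2   9  11  11  11  11  11  11  11  11  11  11
  4   0   2  12  14  14  21  23  23  23  23  23  23  23  23

11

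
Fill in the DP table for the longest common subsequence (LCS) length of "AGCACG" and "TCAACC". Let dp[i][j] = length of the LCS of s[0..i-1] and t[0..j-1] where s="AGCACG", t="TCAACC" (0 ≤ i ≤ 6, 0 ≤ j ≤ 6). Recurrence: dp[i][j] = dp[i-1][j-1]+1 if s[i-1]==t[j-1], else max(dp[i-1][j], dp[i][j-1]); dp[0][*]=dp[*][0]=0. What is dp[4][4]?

2

   ''  T  C  A  A  C  C
''  0  0  0  0  0  0  0
 A  0  0  0  1  1  1  1
 G  0  0  0  1  1  1  1
 C  0  0  1  1  1  2  2
 A  0  0  1  2  2  2  2
 C  0  0  1  2  2  3  3
 G  0  0  1  2  2  3  3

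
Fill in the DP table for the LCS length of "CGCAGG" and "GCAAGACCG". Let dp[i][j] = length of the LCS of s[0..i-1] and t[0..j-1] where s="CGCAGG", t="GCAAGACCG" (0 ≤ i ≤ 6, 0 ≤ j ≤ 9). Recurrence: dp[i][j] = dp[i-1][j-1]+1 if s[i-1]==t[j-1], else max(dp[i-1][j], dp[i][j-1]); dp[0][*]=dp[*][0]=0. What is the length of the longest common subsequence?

5

   ''  G  C  A  A  G  A  C  C  G
''  0  0  0  0  0  0  0  0  0  0
 C  0  0  1  1  1  1  1  1  1  1
 G  0  1  1  1  1  2  2  2  2  2
 C  0  1  2  2  2  2  2  3  3  3
 A  0  1  2  3  3  3  3  3  3  3
 G  0  1  2  3  3  4  4  4  4  4
 G  0  1  2  3  3  4  4  4  4  5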